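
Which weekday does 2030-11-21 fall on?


Date: November 21, 2030
Anchor: Jan 1, 2030. With p = 2030 - 1 = 2029: (p + p//4 - p//100 + p//400) mod 7 = (2029 + 507 - 20 + 5) mod 7 = 2521 mod 7 = 1 -> Tuesday (Mon=0 ... Sun=6)
Days before November (Jan-Oct): 304; offset = 304 + 21 - 1 = 324
Weekday index = (1 + 324) mod 7 = 3

Day of the week: Thursday


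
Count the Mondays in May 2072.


May 2072 has 31 days
Anchor: Jan 1, 2072. With p = 2072 - 1 = 2071: (p + p//4 - p//100 + p//400) mod 7 = (2071 + 517 - 20 + 5) mod 7 = 2573 mod 7 = 4 -> Friday (Mon=0 ... Sun=6)
Days before May (Jan-Apr): 121; May 1 index = (4 + 121) mod 7 = 6 -> Sunday
First Monday is May 2
Mondays: 2, 9, 16, 23, 30

5 Mondays


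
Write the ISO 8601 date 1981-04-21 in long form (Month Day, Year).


ISO 1981-04-21 parses as year=1981, month=04, day=21
Month 4 -> April

April 21, 1981


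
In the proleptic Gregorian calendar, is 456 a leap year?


Gregorian leap year rule: divisible by 4, but not by 100, unless also by 400.
456 is divisible by 4 but not 100 -> leap year

Yes


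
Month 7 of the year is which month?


Month 7 of 12

July


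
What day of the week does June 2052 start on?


Target: June 1, 2052
Anchor: Jan 1, 2052. With p = 2052 - 1 = 2051: (p + p//4 - p//100 + p//400) mod 7 = (2051 + 512 - 20 + 5) mod 7 = 2548 mod 7 = 0 -> Monday (Mon=0 ... Sun=6)
Days before June (Jan-May): 152 days
Weekday index = (0 + 152) mod 7 = 5

Saturday


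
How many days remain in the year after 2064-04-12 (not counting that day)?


Day of year: 103 of 366
Remaining = 366 - 103

263 days


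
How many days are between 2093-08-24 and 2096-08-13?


From 2093-08-24 to 2096-08-13
2093-08-24: days before August = 31 + 28 + 31 + 30 + 31 + 30 + 31 = 212 (2093 is not a leap year); day of year = 212 + 24 = 236
2096-08-13: days before August = 31 + 29 + 31 + 30 + 31 + 30 + 31 = 213 (2096 is a leap year); day of year = 213 + 13 = 226
Rest of 2093: 365 - 236 = 129
Full years 2094 (365), 2095 (365): 730
Total = 129 + 730 + 226 = 1085

1085 days


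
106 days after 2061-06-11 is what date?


Start: 2061-06-11, add 106 days
June 2061 has 30 days: 30 - 11 = 19 days to June 30 -> 87 left
July 2061 has 31 days -> 56 left
August 2061 has 31 days -> 25 left
September 2061: 25 <= 30 -> lands on September 25

Result: 2061-09-25


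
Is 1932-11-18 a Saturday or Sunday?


Anchor: Jan 1, 1932. With p = 1932 - 1 = 1931: (p + p//4 - p//100 + p//400) mod 7 = (1931 + 482 - 19 + 4) mod 7 = 2398 mod 7 = 4 -> Friday (Mon=0 ... Sun=6)
Day of year: 323; offset = 322
Weekday index = (4 + 322) mod 7 = 4 -> Friday
Weekend days: Saturday, Sunday

No


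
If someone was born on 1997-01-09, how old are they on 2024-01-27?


Birth: 1997-01-09
Reference: 2024-01-27
Year difference: 2024 - 1997 = 27

27 years old


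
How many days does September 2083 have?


September 2083

30 days


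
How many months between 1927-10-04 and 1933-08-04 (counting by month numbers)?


From October 1927 to August 1933
6 years * 12 = 72 months, minus 2 months = 70

70 months


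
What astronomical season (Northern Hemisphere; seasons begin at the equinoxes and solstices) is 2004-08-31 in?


Date: August 31
Astronomical Summer (approx.; exact equinox/solstice day varies by year): June 21 to September 21
August 31 falls within the Summer window

Summer


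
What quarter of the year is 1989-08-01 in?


Month: August (month 8)
Q1: Jan-Mar, Q2: Apr-Jun, Q3: Jul-Sep, Q4: Oct-Dec

Q3


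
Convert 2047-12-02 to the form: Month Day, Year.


ISO 2047-12-02 parses as year=2047, month=12, day=02
Month 12 -> December

December 2, 2047


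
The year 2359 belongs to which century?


Century = (year - 1) // 100 + 1
= (2359 - 1) // 100 + 1
= 2358 // 100 + 1
= 23 + 1

24th century


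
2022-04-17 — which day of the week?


Date: April 17, 2022
Anchor: Jan 1, 2022. With p = 2022 - 1 = 2021: (p + p//4 - p//100 + p//400) mod 7 = (2021 + 505 - 20 + 5) mod 7 = 2511 mod 7 = 5 -> Saturday (Mon=0 ... Sun=6)
Days before April (Jan-Mar): 90; offset = 90 + 17 - 1 = 106
Weekday index = (5 + 106) mod 7 = 6

Day of the week: Sunday


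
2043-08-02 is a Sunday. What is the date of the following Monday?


Current: Sunday
Target: Monday
Days ahead: 1

Next Monday: 2043-08-03


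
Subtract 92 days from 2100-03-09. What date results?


Start: 2100-03-09, subtract 92 days
Back 9 days from March 9 reaches February 28, 2100 -> 83 left
February 2100 has 28 days -> back to January 31, 2100 -> 55 left
January 2100 has 31 days -> back to December 31, 2099 -> 24 left
December 2099: 31 - 24 = 7 -> lands on December 7

Result: 2099-12-07


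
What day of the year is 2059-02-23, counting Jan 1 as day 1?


Date: February 23, 2059
Days in months 1 through 1: 31
Plus 23 days in February

Day of year: 54


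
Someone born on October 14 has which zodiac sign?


Date: October 14
Conventional tropical zodiac dates: Libra from September 23 onward; Scorpio starts October 23
October 14 falls within the Libra range

Libra


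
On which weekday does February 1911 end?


February 1911 has 28 days
Anchor: Jan 1, 1911. With p = 1911 - 1 = 1910: (p + p//4 - p//100 + p//400) mod 7 = (1910 + 477 - 19 + 4) mod 7 = 2372 mod 7 = 6 -> Sunday (Mon=0 ... Sun=6)
Days before February (Jan): 31; February 1 index = (6 + 31) mod 7 = 2 -> Wednesday
Last day offset: 28 - 1 = 27 days
Weekday index = (2 + 27) mod 7 = 1

Tuesday, February 28


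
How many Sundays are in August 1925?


August 1925 has 31 days
Anchor: Jan 1, 1925. With p = 1925 - 1 = 1924: (p + p//4 - p//100 + p//400) mod 7 = (1924 + 481 - 19 + 4) mod 7 = 2390 mod 7 = 3 -> Thursday (Mon=0 ... Sun=6)
Days before August (Jan-Jul): 212; August 1 index = (3 + 212) mod 7 = 5 -> Saturday
First Sunday is August 2
Sundays: 2, 9, 16, 23, 30

5 Sundays


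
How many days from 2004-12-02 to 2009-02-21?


From 2004-12-02 to 2009-02-21
2004-12-02: days before December = 31 + 29 + 31 + 30 + 31 + 30 + 31 + 31 + 30 + 31 + 30 = 335 (2004 is a leap year); day of year = 335 + 2 = 337
2009-02-21: days before February = 31; day of year = 31 + 21 = 52
Rest of 2004: 366 - 337 = 29
Full years 2005 (365), 2006 (365), 2007 (365), 2008 (366): 1461
Total = 29 + 1461 + 52 = 1542

1542 days


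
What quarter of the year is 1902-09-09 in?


Month: September (month 9)
Q1: Jan-Mar, Q2: Apr-Jun, Q3: Jul-Sep, Q4: Oct-Dec

Q3


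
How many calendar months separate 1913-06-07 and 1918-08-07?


From June 1913 to August 1918
5 years * 12 = 60 months, plus 2 months = 62

62 months


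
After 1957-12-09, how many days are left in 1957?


Day of year: 343 of 365
Remaining = 365 - 343

22 days


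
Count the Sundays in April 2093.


April 2093 has 30 days
Anchor: Jan 1, 2093. With p = 2093 - 1 = 2092: (p + p//4 - p//100 + p//400) mod 7 = (2092 + 523 - 20 + 5) mod 7 = 2600 mod 7 = 3 -> Thursday (Mon=0 ... Sun=6)
Days before April (Jan-Mar): 90; April 1 index = (3 + 90) mod 7 = 2 -> Wednesday
First Sunday is April 5
Sundays: 5, 12, 19, 26

4 Sundays


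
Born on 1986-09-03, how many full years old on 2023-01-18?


Birth: 1986-09-03
Reference: 2023-01-18
Year difference: 2023 - 1986 = 37
Birthday not yet reached in 2023, subtract 1

36 years old


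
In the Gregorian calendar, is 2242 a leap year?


Gregorian leap year rule: divisible by 4, but not by 100, unless also by 400.
2242 is not divisible by 4 -> not a leap year

No


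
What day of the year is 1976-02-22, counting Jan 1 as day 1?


Date: February 22, 1976
Days in months 1 through 1: 31
Plus 22 days in February

Day of year: 53


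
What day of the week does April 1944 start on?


Target: April 1, 1944
Anchor: Jan 1, 1944. With p = 1944 - 1 = 1943: (p + p//4 - p//100 + p//400) mod 7 = (1943 + 485 - 19 + 4) mod 7 = 2413 mod 7 = 5 -> Saturday (Mon=0 ... Sun=6)
Days before April (Jan-Mar): 91 days
Weekday index = (5 + 91) mod 7 = 5

Saturday


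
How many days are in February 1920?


February 1920 (leap year: yes)

29 days


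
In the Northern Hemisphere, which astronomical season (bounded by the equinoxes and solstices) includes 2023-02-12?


Date: February 12
Astronomical Winter (approx.; exact equinox/solstice day varies by year): December 21 to March 19
February 12 falls within the Winter window

Winter


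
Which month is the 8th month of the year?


Month 8 of 12

August


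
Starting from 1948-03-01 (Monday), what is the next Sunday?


Current: Monday
Target: Sunday
Days ahead: 6

Next Sunday: 1948-03-07


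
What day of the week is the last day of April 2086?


April 2086 has 30 days
Anchor: Jan 1, 2086. With p = 2086 - 1 = 2085: (p + p//4 - p//100 + p//400) mod 7 = (2085 + 521 - 20 + 5) mod 7 = 2591 mod 7 = 1 -> Tuesday (Mon=0 ... Sun=6)
Days before April (Jan-Mar): 90; April 1 index = (1 + 90) mod 7 = 0 -> Monday
Last day offset: 30 - 1 = 29 days
Weekday index = (0 + 29) mod 7 = 1

Tuesday, April 30


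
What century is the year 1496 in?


Century = (year - 1) // 100 + 1
= (1496 - 1) // 100 + 1
= 1495 // 100 + 1
= 14 + 1

15th century


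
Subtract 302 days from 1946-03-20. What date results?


Start: 1946-03-20, subtract 302 days
Back 20 days from March 20 reaches February 28, 1946 -> 282 left
February 1946 has 28 days -> back to January 31, 1946 -> 254 left
January 1946 has 31 days -> back to December 31, 1945 -> 223 left
December 1945 has 31 days -> back to November 30, 1945 -> 192 left
November 1945 has 30 days -> back to October 31, 1945 -> 162 left
October 1945 has 31 days -> back to September 30, 1945 -> 131 left
September 1945 has 30 days -> back to August 31, 1945 -> 101 left
August 1945 has 31 days -> back to July 31, 1945 -> 70 left
July 1945 has 31 days -> back to June 30, 1945 -> 39 left
June 1945 has 30 days -> back to May 31, 1945 -> 9 left
May 1945: 31 - 9 = 22 -> lands on May 22

Result: 1945-05-22


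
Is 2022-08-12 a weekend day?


Anchor: Jan 1, 2022. With p = 2022 - 1 = 2021: (p + p//4 - p//100 + p//400) mod 7 = (2021 + 505 - 20 + 5) mod 7 = 2511 mod 7 = 5 -> Saturday (Mon=0 ... Sun=6)
Day of year: 224; offset = 223
Weekday index = (5 + 223) mod 7 = 4 -> Friday
Weekend days: Saturday, Sunday

No


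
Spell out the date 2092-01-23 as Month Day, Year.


ISO 2092-01-23 parses as year=2092, month=01, day=23
Month 1 -> January

January 23, 2092


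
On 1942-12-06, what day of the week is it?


Date: December 6, 1942
Anchor: Jan 1, 1942. With p = 1942 - 1 = 1941: (p + p//4 - p//100 + p//400) mod 7 = (1941 + 485 - 19 + 4) mod 7 = 2411 mod 7 = 3 -> Thursday (Mon=0 ... Sun=6)
Days before December (Jan-Nov): 334; offset = 334 + 6 - 1 = 339
Weekday index = (3 + 339) mod 7 = 6

Day of the week: Sunday


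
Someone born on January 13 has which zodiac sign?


Date: January 13
Conventional tropical zodiac dates: Capricorn from December 22 onward; Aquarius starts January 20
January 13 falls within the Capricorn range

Capricorn


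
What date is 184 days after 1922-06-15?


Start: 1922-06-15, add 184 days
June 1922 has 30 days: 30 - 15 = 15 days to June 30 -> 169 left
July 1922 has 31 days -> 138 left
August 1922 has 31 days -> 107 left
September 1922 has 30 days -> 77 left
October 1922 has 31 days -> 46 left
November 1922 has 30 days -> 16 left
December 1922: 16 <= 31 -> lands on December 16

Result: 1922-12-16


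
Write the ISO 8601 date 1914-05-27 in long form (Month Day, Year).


ISO 1914-05-27 parses as year=1914, month=05, day=27
Month 5 -> May

May 27, 1914


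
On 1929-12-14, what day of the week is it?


Date: December 14, 1929
Anchor: Jan 1, 1929. With p = 1929 - 1 = 1928: (p + p//4 - p//100 + p//400) mod 7 = (1928 + 482 - 19 + 4) mod 7 = 2395 mod 7 = 1 -> Tuesday (Mon=0 ... Sun=6)
Days before December (Jan-Nov): 334; offset = 334 + 14 - 1 = 347
Weekday index = (1 + 347) mod 7 = 5

Day of the week: Saturday


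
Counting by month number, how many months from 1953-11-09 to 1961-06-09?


From November 1953 to June 1961
8 years * 12 = 96 months, minus 5 months = 91

91 months


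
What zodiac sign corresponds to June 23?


Date: June 23
Conventional tropical zodiac dates: Cancer from June 21 onward; Leo starts July 23
June 23 falls within the Cancer range

Cancer


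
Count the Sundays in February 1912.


February 1912 has 29 days
Anchor: Jan 1, 1912. With p = 1912 - 1 = 1911: (p + p//4 - p//100 + p//400) mod 7 = (1911 + 477 - 19 + 4) mod 7 = 2373 mod 7 = 0 -> Monday (Mon=0 ... Sun=6)
Days before February (Jan): 31; February 1 index = (0 + 31) mod 7 = 3 -> Thursday
First Sunday is February 4
Sundays: 4, 11, 18, 25

4 Sundays


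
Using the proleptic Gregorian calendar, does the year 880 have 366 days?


Gregorian leap year rule: divisible by 4, but not by 100, unless also by 400.
880 is divisible by 4 but not 100 -> leap year

Yes


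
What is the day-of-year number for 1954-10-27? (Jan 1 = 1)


Date: October 27, 1954
Days in months 1 through 9: 273
Plus 27 days in October

Day of year: 300


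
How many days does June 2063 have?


June 2063

30 days


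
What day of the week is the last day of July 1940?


July 1940 has 31 days
Anchor: Jan 1, 1940. With p = 1940 - 1 = 1939: (p + p//4 - p//100 + p//400) mod 7 = (1939 + 484 - 19 + 4) mod 7 = 2408 mod 7 = 0 -> Monday (Mon=0 ... Sun=6)
Days before July (Jan-Jun): 182; July 1 index = (0 + 182) mod 7 = 0 -> Monday
Last day offset: 31 - 1 = 30 days
Weekday index = (0 + 30) mod 7 = 2

Wednesday, July 31


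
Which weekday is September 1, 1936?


Target: September 1, 1936
Anchor: Jan 1, 1936. With p = 1936 - 1 = 1935: (p + p//4 - p//100 + p//400) mod 7 = (1935 + 483 - 19 + 4) mod 7 = 2403 mod 7 = 2 -> Wednesday (Mon=0 ... Sun=6)
Days before September (Jan-Aug): 244 days
Weekday index = (2 + 244) mod 7 = 1

Tuesday


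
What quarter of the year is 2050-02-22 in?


Month: February (month 2)
Q1: Jan-Mar, Q2: Apr-Jun, Q3: Jul-Sep, Q4: Oct-Dec

Q1


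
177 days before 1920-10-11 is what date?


Start: 1920-10-11, subtract 177 days
Back 11 days from October 11 reaches September 30, 1920 -> 166 left
September 1920 has 30 days -> back to August 31, 1920 -> 136 left
August 1920 has 31 days -> back to July 31, 1920 -> 105 left
July 1920 has 31 days -> back to June 30, 1920 -> 74 left
June 1920 has 30 days -> back to May 31, 1920 -> 44 left
May 1920 has 31 days -> back to April 30, 1920 -> 13 left
April 1920: 30 - 13 = 17 -> lands on April 17

Result: 1920-04-17


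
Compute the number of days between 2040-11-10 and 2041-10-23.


From 2040-11-10 to 2041-10-23
2040-11-10: days before November = 31 + 29 + 31 + 30 + 31 + 30 + 31 + 31 + 30 + 31 = 305 (2040 is a leap year); day of year = 305 + 10 = 315
2041-10-23: days before October = 31 + 28 + 31 + 30 + 31 + 30 + 31 + 31 + 30 = 273 (2041 is not a leap year); day of year = 273 + 23 = 296
Rest of 2040: 366 - 315 = 51
Total = 51 + 296 = 347

347 days


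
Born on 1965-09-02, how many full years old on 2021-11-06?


Birth: 1965-09-02
Reference: 2021-11-06
Year difference: 2021 - 1965 = 56

56 years old


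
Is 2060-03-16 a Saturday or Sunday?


Anchor: Jan 1, 2060. With p = 2060 - 1 = 2059: (p + p//4 - p//100 + p//400) mod 7 = (2059 + 514 - 20 + 5) mod 7 = 2558 mod 7 = 3 -> Thursday (Mon=0 ... Sun=6)
Day of year: 76; offset = 75
Weekday index = (3 + 75) mod 7 = 1 -> Tuesday
Weekend days: Saturday, Sunday

No


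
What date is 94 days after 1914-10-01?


Start: 1914-10-01, add 94 days
October 1914 has 31 days: 31 - 1 = 30 days to October 31 -> 64 left
November 1914 has 30 days -> 34 left
December 1914 has 31 days -> 3 left
January 1915: 3 <= 31 -> lands on January 3

Result: 1915-01-03


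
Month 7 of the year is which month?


Month 7 of 12

July


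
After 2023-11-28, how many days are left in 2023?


Day of year: 332 of 365
Remaining = 365 - 332

33 days


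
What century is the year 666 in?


Century = (year - 1) // 100 + 1
= (666 - 1) // 100 + 1
= 665 // 100 + 1
= 6 + 1

7th century


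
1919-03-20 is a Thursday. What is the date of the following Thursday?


Current: Thursday
Target: Thursday
Days ahead: 7

Next Thursday: 1919-03-27


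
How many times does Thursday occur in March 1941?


March 1941 has 31 days
Anchor: Jan 1, 1941. With p = 1941 - 1 = 1940: (p + p//4 - p//100 + p//400) mod 7 = (1940 + 485 - 19 + 4) mod 7 = 2410 mod 7 = 2 -> Wednesday (Mon=0 ... Sun=6)
Days before March (Jan-Feb): 59; March 1 index = (2 + 59) mod 7 = 5 -> Saturday
First Thursday is March 6
Thursdays: 6, 13, 20, 27

4 Thursdays


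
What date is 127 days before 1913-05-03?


Start: 1913-05-03, subtract 127 days
Back 3 days from May 3 reaches April 30, 1913 -> 124 left
April 1913 has 30 days -> back to March 31, 1913 -> 94 left
March 1913 has 31 days -> back to February 28, 1913 -> 63 left
February 1913 has 28 days -> back to January 31, 1913 -> 35 left
January 1913 has 31 days -> back to December 31, 1912 -> 4 left
December 1912: 31 - 4 = 27 -> lands on December 27

Result: 1912-12-27


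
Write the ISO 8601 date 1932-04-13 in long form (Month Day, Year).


ISO 1932-04-13 parses as year=1932, month=04, day=13
Month 4 -> April

April 13, 1932


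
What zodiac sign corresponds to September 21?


Date: September 21
Conventional tropical zodiac dates: Virgo from August 23 onward; Libra starts September 23
September 21 falls within the Virgo range

Virgo


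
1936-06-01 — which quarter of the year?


Month: June (month 6)
Q1: Jan-Mar, Q2: Apr-Jun, Q3: Jul-Sep, Q4: Oct-Dec

Q2


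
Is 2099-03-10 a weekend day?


Anchor: Jan 1, 2099. With p = 2099 - 1 = 2098: (p + p//4 - p//100 + p//400) mod 7 = (2098 + 524 - 20 + 5) mod 7 = 2607 mod 7 = 3 -> Thursday (Mon=0 ... Sun=6)
Day of year: 69; offset = 68
Weekday index = (3 + 68) mod 7 = 1 -> Tuesday
Weekend days: Saturday, Sunday

No


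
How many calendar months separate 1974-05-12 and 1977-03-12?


From May 1974 to March 1977
3 years * 12 = 36 months, minus 2 months = 34

34 months


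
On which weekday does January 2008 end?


January 2008 has 31 days
Anchor: Jan 1, 2008. With p = 2008 - 1 = 2007: (p + p//4 - p//100 + p//400) mod 7 = (2007 + 501 - 20 + 5) mod 7 = 2493 mod 7 = 1 -> Tuesday (Mon=0 ... Sun=6)
January 1 is the anchor itself -> Tuesday
Last day offset: 31 - 1 = 30 days
Weekday index = (1 + 30) mod 7 = 3

Thursday, January 31


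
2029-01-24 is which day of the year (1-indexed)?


Date: January 24, 2029
No months before January
Plus 24 days in January

Day of year: 24


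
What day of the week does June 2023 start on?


Target: June 1, 2023
Anchor: Jan 1, 2023. With p = 2023 - 1 = 2022: (p + p//4 - p//100 + p//400) mod 7 = (2022 + 505 - 20 + 5) mod 7 = 2512 mod 7 = 6 -> Sunday (Mon=0 ... Sun=6)
Days before June (Jan-May): 151 days
Weekday index = (6 + 151) mod 7 = 3

Thursday


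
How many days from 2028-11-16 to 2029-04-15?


From 2028-11-16 to 2029-04-15
2028-11-16: days before November = 31 + 29 + 31 + 30 + 31 + 30 + 31 + 31 + 30 + 31 = 305 (2028 is a leap year); day of year = 305 + 16 = 321
2029-04-15: days before April = 31 + 28 + 31 = 90 (2029 is not a leap year); day of year = 90 + 15 = 105
Rest of 2028: 366 - 321 = 45
Total = 45 + 105 = 150

150 days


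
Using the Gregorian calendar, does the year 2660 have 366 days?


Gregorian leap year rule: divisible by 4, but not by 100, unless also by 400.
2660 is divisible by 4 but not 100 -> leap year

Yes


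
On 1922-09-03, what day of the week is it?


Date: September 3, 1922
Anchor: Jan 1, 1922. With p = 1922 - 1 = 1921: (p + p//4 - p//100 + p//400) mod 7 = (1921 + 480 - 19 + 4) mod 7 = 2386 mod 7 = 6 -> Sunday (Mon=0 ... Sun=6)
Days before September (Jan-Aug): 243; offset = 243 + 3 - 1 = 245
Weekday index = (6 + 245) mod 7 = 6

Day of the week: Sunday


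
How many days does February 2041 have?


February 2041 (leap year: no)

28 days


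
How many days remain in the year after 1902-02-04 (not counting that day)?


Day of year: 35 of 365
Remaining = 365 - 35

330 days


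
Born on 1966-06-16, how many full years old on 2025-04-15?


Birth: 1966-06-16
Reference: 2025-04-15
Year difference: 2025 - 1966 = 59
Birthday not yet reached in 2025, subtract 1

58 years old


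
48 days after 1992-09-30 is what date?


Start: 1992-09-30, add 48 days
September 30 is the last day of September 1992 -> 48 left
October 1992 has 31 days -> 17 left
November 1992: 17 <= 30 -> lands on November 17

Result: 1992-11-17


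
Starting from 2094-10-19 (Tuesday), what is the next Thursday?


Current: Tuesday
Target: Thursday
Days ahead: 2

Next Thursday: 2094-10-21


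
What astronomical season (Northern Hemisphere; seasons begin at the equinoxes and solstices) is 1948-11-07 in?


Date: November 7
Astronomical Autumn (approx.; exact equinox/solstice day varies by year): September 22 to December 20
November 7 falls within the Autumn window

Autumn


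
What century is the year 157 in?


Century = (year - 1) // 100 + 1
= (157 - 1) // 100 + 1
= 156 // 100 + 1
= 1 + 1

2nd century


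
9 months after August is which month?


August is month 8
8 + 9 = 17; wrap: 17 - 12 = 5

May


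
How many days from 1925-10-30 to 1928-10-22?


From 1925-10-30 to 1928-10-22
1925-10-30: days before October = 31 + 28 + 31 + 30 + 31 + 30 + 31 + 31 + 30 = 273 (1925 is not a leap year); day of year = 273 + 30 = 303
1928-10-22: days before October = 31 + 29 + 31 + 30 + 31 + 30 + 31 + 31 + 30 = 274 (1928 is a leap year); day of year = 274 + 22 = 296
Rest of 1925: 365 - 303 = 62
Full years 1926 (365), 1927 (365): 730
Total = 62 + 730 + 296 = 1088

1088 days


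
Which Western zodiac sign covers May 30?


Date: May 30
Conventional tropical zodiac dates: Gemini from May 21 onward; Cancer starts June 21
May 30 falls within the Gemini range

Gemini


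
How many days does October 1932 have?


October 1932

31 days


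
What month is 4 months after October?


October is month 10
10 + 4 = 14; wrap: 14 - 12 = 2

February


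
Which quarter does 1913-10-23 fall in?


Month: October (month 10)
Q1: Jan-Mar, Q2: Apr-Jun, Q3: Jul-Sep, Q4: Oct-Dec

Q4


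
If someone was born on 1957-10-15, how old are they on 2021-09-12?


Birth: 1957-10-15
Reference: 2021-09-12
Year difference: 2021 - 1957 = 64
Birthday not yet reached in 2021, subtract 1

63 years old


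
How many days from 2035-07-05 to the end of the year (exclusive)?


Day of year: 186 of 365
Remaining = 365 - 186

179 days


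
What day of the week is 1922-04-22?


Date: April 22, 1922
Anchor: Jan 1, 1922. With p = 1922 - 1 = 1921: (p + p//4 - p//100 + p//400) mod 7 = (1921 + 480 - 19 + 4) mod 7 = 2386 mod 7 = 6 -> Sunday (Mon=0 ... Sun=6)
Days before April (Jan-Mar): 90; offset = 90 + 22 - 1 = 111
Weekday index = (6 + 111) mod 7 = 5

Day of the week: Saturday


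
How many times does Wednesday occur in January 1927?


January 1927 has 31 days
Anchor: Jan 1, 1927. With p = 1927 - 1 = 1926: (p + p//4 - p//100 + p//400) mod 7 = (1926 + 481 - 19 + 4) mod 7 = 2392 mod 7 = 5 -> Saturday (Mon=0 ... Sun=6)
January 1 is the anchor itself -> Saturday
First Wednesday is January 5
Wednesdays: 5, 12, 19, 26

4 Wednesdays


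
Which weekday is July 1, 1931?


Target: July 1, 1931
Anchor: Jan 1, 1931. With p = 1931 - 1 = 1930: (p + p//4 - p//100 + p//400) mod 7 = (1930 + 482 - 19 + 4) mod 7 = 2397 mod 7 = 3 -> Thursday (Mon=0 ... Sun=6)
Days before July (Jan-Jun): 181 days
Weekday index = (3 + 181) mod 7 = 2

Wednesday


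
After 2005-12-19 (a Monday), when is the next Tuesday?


Current: Monday
Target: Tuesday
Days ahead: 1

Next Tuesday: 2005-12-20


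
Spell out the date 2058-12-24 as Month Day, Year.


ISO 2058-12-24 parses as year=2058, month=12, day=24
Month 12 -> December

December 24, 2058


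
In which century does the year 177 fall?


Century = (year - 1) // 100 + 1
= (177 - 1) // 100 + 1
= 176 // 100 + 1
= 1 + 1

2nd century


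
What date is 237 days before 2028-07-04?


Start: 2028-07-04, subtract 237 days
Back 4 days from July 4 reaches June 30, 2028 -> 233 left
June 2028 has 30 days -> back to May 31, 2028 -> 203 left
May 2028 has 31 days -> back to April 30, 2028 -> 172 left
April 2028 has 30 days -> back to March 31, 2028 -> 142 left
March 2028 has 31 days -> back to February 29, 2028 -> 111 left
February 2028 has 29 days -> back to January 31, 2028 -> 82 left
January 2028 has 31 days -> back to December 31, 2027 -> 51 left
December 2027 has 31 days -> back to November 30, 2027 -> 20 left
November 2027: 30 - 20 = 10 -> lands on November 10

Result: 2027-11-10


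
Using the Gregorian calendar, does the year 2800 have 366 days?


Gregorian leap year rule: divisible by 4, but not by 100, unless also by 400.
2800 is divisible by 400 -> leap year

Yes


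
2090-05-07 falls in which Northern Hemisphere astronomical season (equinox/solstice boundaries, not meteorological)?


Date: May 7
Astronomical Spring (approx.; exact equinox/solstice day varies by year): March 20 to June 20
May 7 falls within the Spring window

Spring


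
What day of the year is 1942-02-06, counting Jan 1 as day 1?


Date: February 6, 1942
Days in months 1 through 1: 31
Plus 6 days in February

Day of year: 37


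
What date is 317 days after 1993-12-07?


Start: 1993-12-07, add 317 days
December 1993 has 31 days: 31 - 7 = 24 days to December 31 -> 293 left
January 1994 has 31 days -> 262 left
February 1994 has 28 days -> 234 left
March 1994 has 31 days -> 203 left
April 1994 has 30 days -> 173 left
May 1994 has 31 days -> 142 left
June 1994 has 30 days -> 112 left
July 1994 has 31 days -> 81 left
August 1994 has 31 days -> 50 left
September 1994 has 30 days -> 20 left
October 1994: 20 <= 31 -> lands on October 20

Result: 1994-10-20


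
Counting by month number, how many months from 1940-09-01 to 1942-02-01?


From September 1940 to February 1942
2 years * 12 = 24 months, minus 7 months = 17

17 months


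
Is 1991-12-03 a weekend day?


Anchor: Jan 1, 1991. With p = 1991 - 1 = 1990: (p + p//4 - p//100 + p//400) mod 7 = (1990 + 497 - 19 + 4) mod 7 = 2472 mod 7 = 1 -> Tuesday (Mon=0 ... Sun=6)
Day of year: 337; offset = 336
Weekday index = (1 + 336) mod 7 = 1 -> Tuesday
Weekend days: Saturday, Sunday

No


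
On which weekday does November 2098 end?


November 2098 has 30 days
Anchor: Jan 1, 2098. With p = 2098 - 1 = 2097: (p + p//4 - p//100 + p//400) mod 7 = (2097 + 524 - 20 + 5) mod 7 = 2606 mod 7 = 2 -> Wednesday (Mon=0 ... Sun=6)
Days before November (Jan-Oct): 304; November 1 index = (2 + 304) mod 7 = 5 -> Saturday
Last day offset: 30 - 1 = 29 days
Weekday index = (5 + 29) mod 7 = 6

Sunday, November 30


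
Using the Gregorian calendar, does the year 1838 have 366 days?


Gregorian leap year rule: divisible by 4, but not by 100, unless also by 400.
1838 is not divisible by 4 -> not a leap year

No


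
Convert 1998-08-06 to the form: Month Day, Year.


ISO 1998-08-06 parses as year=1998, month=08, day=06
Month 8 -> August

August 6, 1998


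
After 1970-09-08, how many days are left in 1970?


Day of year: 251 of 365
Remaining = 365 - 251

114 days


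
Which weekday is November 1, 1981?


Target: November 1, 1981
Anchor: Jan 1, 1981. With p = 1981 - 1 = 1980: (p + p//4 - p//100 + p//400) mod 7 = (1980 + 495 - 19 + 4) mod 7 = 2460 mod 7 = 3 -> Thursday (Mon=0 ... Sun=6)
Days before November (Jan-Oct): 304 days
Weekday index = (3 + 304) mod 7 = 6

Sunday


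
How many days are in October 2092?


October 2092

31 days


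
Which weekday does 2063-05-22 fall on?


Date: May 22, 2063
Anchor: Jan 1, 2063. With p = 2063 - 1 = 2062: (p + p//4 - p//100 + p//400) mod 7 = (2062 + 515 - 20 + 5) mod 7 = 2562 mod 7 = 0 -> Monday (Mon=0 ... Sun=6)
Days before May (Jan-Apr): 120; offset = 120 + 22 - 1 = 141
Weekday index = (0 + 141) mod 7 = 1

Day of the week: Tuesday


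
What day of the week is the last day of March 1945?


March 1945 has 31 days
Anchor: Jan 1, 1945. With p = 1945 - 1 = 1944: (p + p//4 - p//100 + p//400) mod 7 = (1944 + 486 - 19 + 4) mod 7 = 2415 mod 7 = 0 -> Monday (Mon=0 ... Sun=6)
Days before March (Jan-Feb): 59; March 1 index = (0 + 59) mod 7 = 3 -> Thursday
Last day offset: 31 - 1 = 30 days
Weekday index = (3 + 30) mod 7 = 5

Saturday, March 31


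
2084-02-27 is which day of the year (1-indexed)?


Date: February 27, 2084
Days in months 1 through 1: 31
Plus 27 days in February

Day of year: 58


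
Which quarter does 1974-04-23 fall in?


Month: April (month 4)
Q1: Jan-Mar, Q2: Apr-Jun, Q3: Jul-Sep, Q4: Oct-Dec

Q2


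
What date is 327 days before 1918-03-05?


Start: 1918-03-05, subtract 327 days
Back 5 days from March 5 reaches February 28, 1918 -> 322 left
February 1918 has 28 days -> back to January 31, 1918 -> 294 left
January 1918 has 31 days -> back to December 31, 1917 -> 263 left
December 1917 has 31 days -> back to November 30, 1917 -> 232 left
November 1917 has 30 days -> back to October 31, 1917 -> 202 left
October 1917 has 31 days -> back to September 30, 1917 -> 171 left
September 1917 has 30 days -> back to August 31, 1917 -> 141 left
August 1917 has 31 days -> back to July 31, 1917 -> 110 left
July 1917 has 31 days -> back to June 30, 1917 -> 79 left
June 1917 has 30 days -> back to May 31, 1917 -> 49 left
May 1917 has 31 days -> back to April 30, 1917 -> 18 left
April 1917: 30 - 18 = 12 -> lands on April 12

Result: 1917-04-12


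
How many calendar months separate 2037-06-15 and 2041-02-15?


From June 2037 to February 2041
4 years * 12 = 48 months, minus 4 months = 44

44 months


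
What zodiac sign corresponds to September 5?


Date: September 5
Conventional tropical zodiac dates: Virgo from August 23 onward; Libra starts September 23
September 5 falls within the Virgo range

Virgo


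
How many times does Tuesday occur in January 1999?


January 1999 has 31 days
Anchor: Jan 1, 1999. With p = 1999 - 1 = 1998: (p + p//4 - p//100 + p//400) mod 7 = (1998 + 499 - 19 + 4) mod 7 = 2482 mod 7 = 4 -> Friday (Mon=0 ... Sun=6)
January 1 is the anchor itself -> Friday
First Tuesday is January 5
Tuesdays: 5, 12, 19, 26

4 Tuesdays


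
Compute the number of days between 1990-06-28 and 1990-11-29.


From 1990-06-28 to 1990-11-29
1990-06-28: days before June = 31 + 28 + 31 + 30 + 31 = 151 (1990 is not a leap year); day of year = 151 + 28 = 179
1990-11-29: days before November = 31 + 28 + 31 + 30 + 31 + 30 + 31 + 31 + 30 + 31 = 304 (1990 is not a leap year); day of year = 304 + 29 = 333
Same year: 333 - 179 = 154

154 days


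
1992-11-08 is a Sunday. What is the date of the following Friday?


Current: Sunday
Target: Friday
Days ahead: 5

Next Friday: 1992-11-13


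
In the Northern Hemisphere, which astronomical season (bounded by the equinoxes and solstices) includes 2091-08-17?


Date: August 17
Astronomical Summer (approx.; exact equinox/solstice day varies by year): June 21 to September 21
August 17 falls within the Summer window

Summer


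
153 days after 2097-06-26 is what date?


Start: 2097-06-26, add 153 days
June 2097 has 30 days: 30 - 26 = 4 days to June 30 -> 149 left
July 2097 has 31 days -> 118 left
August 2097 has 31 days -> 87 left
September 2097 has 30 days -> 57 left
October 2097 has 31 days -> 26 left
November 2097: 26 <= 30 -> lands on November 26

Result: 2097-11-26


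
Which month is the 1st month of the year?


Month 1 of 12

January


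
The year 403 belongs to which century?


Century = (year - 1) // 100 + 1
= (403 - 1) // 100 + 1
= 402 // 100 + 1
= 4 + 1

5th century


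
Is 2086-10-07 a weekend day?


Anchor: Jan 1, 2086. With p = 2086 - 1 = 2085: (p + p//4 - p//100 + p//400) mod 7 = (2085 + 521 - 20 + 5) mod 7 = 2591 mod 7 = 1 -> Tuesday (Mon=0 ... Sun=6)
Day of year: 280; offset = 279
Weekday index = (1 + 279) mod 7 = 0 -> Monday
Weekend days: Saturday, Sunday

No


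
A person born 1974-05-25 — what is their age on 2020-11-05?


Birth: 1974-05-25
Reference: 2020-11-05
Year difference: 2020 - 1974 = 46

46 years old


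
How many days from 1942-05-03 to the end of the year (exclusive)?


Day of year: 123 of 365
Remaining = 365 - 123

242 days


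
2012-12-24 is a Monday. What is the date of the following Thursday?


Current: Monday
Target: Thursday
Days ahead: 3

Next Thursday: 2012-12-27


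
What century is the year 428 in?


Century = (year - 1) // 100 + 1
= (428 - 1) // 100 + 1
= 427 // 100 + 1
= 4 + 1

5th century


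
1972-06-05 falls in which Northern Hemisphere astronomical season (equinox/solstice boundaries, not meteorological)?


Date: June 5
Astronomical Spring (approx.; exact equinox/solstice day varies by year): March 20 to June 20
June 5 falls within the Spring window

Spring


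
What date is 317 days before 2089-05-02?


Start: 2089-05-02, subtract 317 days
Back 2 days from May 2 reaches April 30, 2089 -> 315 left
April 2089 has 30 days -> back to March 31, 2089 -> 285 left
March 2089 has 31 days -> back to February 28, 2089 -> 254 left
February 2089 has 28 days -> back to January 31, 2089 -> 226 left
January 2089 has 31 days -> back to December 31, 2088 -> 195 left
December 2088 has 31 days -> back to November 30, 2088 -> 164 left
November 2088 has 30 days -> back to October 31, 2088 -> 134 left
October 2088 has 31 days -> back to September 30, 2088 -> 103 left
September 2088 has 30 days -> back to August 31, 2088 -> 73 left
August 2088 has 31 days -> back to July 31, 2088 -> 42 left
July 2088 has 31 days -> back to June 30, 2088 -> 11 left
June 2088: 30 - 11 = 19 -> lands on June 19

Result: 2088-06-19


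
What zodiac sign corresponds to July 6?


Date: July 6
Conventional tropical zodiac dates: Cancer from June 21 onward; Leo starts July 23
July 6 falls within the Cancer range

Cancer


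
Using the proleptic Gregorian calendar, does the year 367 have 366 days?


Gregorian leap year rule: divisible by 4, but not by 100, unless also by 400.
367 is not divisible by 4 -> not a leap year

No


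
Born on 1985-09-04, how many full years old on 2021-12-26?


Birth: 1985-09-04
Reference: 2021-12-26
Year difference: 2021 - 1985 = 36

36 years old


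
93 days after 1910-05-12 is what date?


Start: 1910-05-12, add 93 days
May 1910 has 31 days: 31 - 12 = 19 days to May 31 -> 74 left
June 1910 has 30 days -> 44 left
July 1910 has 31 days -> 13 left
August 1910: 13 <= 31 -> lands on August 13

Result: 1910-08-13


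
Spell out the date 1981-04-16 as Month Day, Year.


ISO 1981-04-16 parses as year=1981, month=04, day=16
Month 4 -> April

April 16, 1981


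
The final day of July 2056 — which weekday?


July 2056 has 31 days
Anchor: Jan 1, 2056. With p = 2056 - 1 = 2055: (p + p//4 - p//100 + p//400) mod 7 = (2055 + 513 - 20 + 5) mod 7 = 2553 mod 7 = 5 -> Saturday (Mon=0 ... Sun=6)
Days before July (Jan-Jun): 182; July 1 index = (5 + 182) mod 7 = 5 -> Saturday
Last day offset: 31 - 1 = 30 days
Weekday index = (5 + 30) mod 7 = 0

Monday, July 31


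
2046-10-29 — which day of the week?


Date: October 29, 2046
Anchor: Jan 1, 2046. With p = 2046 - 1 = 2045: (p + p//4 - p//100 + p//400) mod 7 = (2045 + 511 - 20 + 5) mod 7 = 2541 mod 7 = 0 -> Monday (Mon=0 ... Sun=6)
Days before October (Jan-Sep): 273; offset = 273 + 29 - 1 = 301
Weekday index = (0 + 301) mod 7 = 0

Day of the week: Monday


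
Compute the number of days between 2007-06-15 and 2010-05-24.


From 2007-06-15 to 2010-05-24
2007-06-15: days before June = 31 + 28 + 31 + 30 + 31 = 151 (2007 is not a leap year); day of year = 151 + 15 = 166
2010-05-24: days before May = 31 + 28 + 31 + 30 = 120 (2010 is not a leap year); day of year = 120 + 24 = 144
Rest of 2007: 365 - 166 = 199
Full years 2008 (366), 2009 (365): 731
Total = 199 + 731 + 144 = 1074

1074 days


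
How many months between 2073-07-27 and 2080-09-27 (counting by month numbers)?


From July 2073 to September 2080
7 years * 12 = 84 months, plus 2 months = 86

86 months


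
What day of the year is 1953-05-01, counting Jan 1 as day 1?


Date: May 1, 1953
Days in months 1 through 4: 120
Plus 1 days in May

Day of year: 121


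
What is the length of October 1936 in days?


October 1936

31 days


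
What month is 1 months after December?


December is month 12
12 + 1 = 13; wrap: 13 - 12 = 1

January


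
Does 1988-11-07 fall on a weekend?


Anchor: Jan 1, 1988. With p = 1988 - 1 = 1987: (p + p//4 - p//100 + p//400) mod 7 = (1987 + 496 - 19 + 4) mod 7 = 2468 mod 7 = 4 -> Friday (Mon=0 ... Sun=6)
Day of year: 312; offset = 311
Weekday index = (4 + 311) mod 7 = 0 -> Monday
Weekend days: Saturday, Sunday

No


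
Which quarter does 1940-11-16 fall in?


Month: November (month 11)
Q1: Jan-Mar, Q2: Apr-Jun, Q3: Jul-Sep, Q4: Oct-Dec

Q4


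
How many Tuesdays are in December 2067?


December 2067 has 31 days
Anchor: Jan 1, 2067. With p = 2067 - 1 = 2066: (p + p//4 - p//100 + p//400) mod 7 = (2066 + 516 - 20 + 5) mod 7 = 2567 mod 7 = 5 -> Saturday (Mon=0 ... Sun=6)
Days before December (Jan-Nov): 334; December 1 index = (5 + 334) mod 7 = 3 -> Thursday
First Tuesday is December 6
Tuesdays: 6, 13, 20, 27

4 Tuesdays


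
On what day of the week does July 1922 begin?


Target: July 1, 1922
Anchor: Jan 1, 1922. With p = 1922 - 1 = 1921: (p + p//4 - p//100 + p//400) mod 7 = (1921 + 480 - 19 + 4) mod 7 = 2386 mod 7 = 6 -> Sunday (Mon=0 ... Sun=6)
Days before July (Jan-Jun): 181 days
Weekday index = (6 + 181) mod 7 = 5

Saturday


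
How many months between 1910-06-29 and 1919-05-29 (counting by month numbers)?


From June 1910 to May 1919
9 years * 12 = 108 months, minus 1 month = 107

107 months


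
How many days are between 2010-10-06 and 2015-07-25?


From 2010-10-06 to 2015-07-25
2010-10-06: days before October = 31 + 28 + 31 + 30 + 31 + 30 + 31 + 31 + 30 = 273 (2010 is not a leap year); day of year = 273 + 6 = 279
2015-07-25: days before July = 31 + 28 + 31 + 30 + 31 + 30 = 181 (2015 is not a leap year); day of year = 181 + 25 = 206
Rest of 2010: 365 - 279 = 86
Full years 2011 (365), 2012 (366), 2013 (365), 2014 (365): 1461
Total = 86 + 1461 + 206 = 1753

1753 days


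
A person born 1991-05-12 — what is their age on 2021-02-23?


Birth: 1991-05-12
Reference: 2021-02-23
Year difference: 2021 - 1991 = 30
Birthday not yet reached in 2021, subtract 1

29 years old


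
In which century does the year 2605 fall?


Century = (year - 1) // 100 + 1
= (2605 - 1) // 100 + 1
= 2604 // 100 + 1
= 26 + 1

27th century


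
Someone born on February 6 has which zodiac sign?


Date: February 6
Conventional tropical zodiac dates: Aquarius from January 20 onward; Pisces starts February 19
February 6 falls within the Aquarius range

Aquarius


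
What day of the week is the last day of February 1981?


February 1981 has 28 days
Anchor: Jan 1, 1981. With p = 1981 - 1 = 1980: (p + p//4 - p//100 + p//400) mod 7 = (1980 + 495 - 19 + 4) mod 7 = 2460 mod 7 = 3 -> Thursday (Mon=0 ... Sun=6)
Days before February (Jan): 31; February 1 index = (3 + 31) mod 7 = 6 -> Sunday
Last day offset: 28 - 1 = 27 days
Weekday index = (6 + 27) mod 7 = 5

Saturday, February 28


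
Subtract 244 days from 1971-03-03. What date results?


Start: 1971-03-03, subtract 244 days
Back 3 days from March 3 reaches February 28, 1971 -> 241 left
February 1971 has 28 days -> back to January 31, 1971 -> 213 left
January 1971 has 31 days -> back to December 31, 1970 -> 182 left
December 1970 has 31 days -> back to November 30, 1970 -> 151 left
November 1970 has 30 days -> back to October 31, 1970 -> 121 left
October 1970 has 31 days -> back to September 30, 1970 -> 90 left
September 1970 has 30 days -> back to August 31, 1970 -> 60 left
August 1970 has 31 days -> back to July 31, 1970 -> 29 left
July 1970: 31 - 29 = 2 -> lands on July 2

Result: 1970-07-02
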